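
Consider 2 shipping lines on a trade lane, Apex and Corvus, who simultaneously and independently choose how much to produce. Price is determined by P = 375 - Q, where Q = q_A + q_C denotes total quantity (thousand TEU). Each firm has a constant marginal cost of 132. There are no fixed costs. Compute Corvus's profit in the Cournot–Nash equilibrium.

6561

Each firm earns π_i = (375 - Q)q_i - 132q_i.
Setting ∂π_i/∂q_i = 0 with rivals' quantities fixed: 243 - 2q_i - q_j = 0.
With identical firms every q_j equals q_i, so q_j = q_i and 243 = 3q_i, giving q_i = 81.
Price P = 375 - 162 = 213.
Corvus's profit: (213 - 132)·81 = 6561.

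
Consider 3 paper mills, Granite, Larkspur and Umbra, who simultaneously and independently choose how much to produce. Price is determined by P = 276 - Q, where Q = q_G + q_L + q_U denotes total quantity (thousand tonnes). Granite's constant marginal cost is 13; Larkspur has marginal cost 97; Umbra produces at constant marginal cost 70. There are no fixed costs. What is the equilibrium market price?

114

Granite's profit: π_G = (276 - Q)q_G - (13q_G). Setting ∂π_G/∂q_G = 0: 263 - 2q_G - (q_L + q_U) = 0.
Larkspur's first-order condition: 179 - 2q_L - (q_G + q_U) = 0.
Umbra's profit: π_U = (276 - Q)q_U - (70q_U). Setting ∂π_U/∂q_U = 0: 206 - 2q_U - (q_G + q_L) = 0.
Adding the 3 first-order conditions: 648 − 4Q = 0, so Q = 162.
Back-substituting: q_G = (263 − 162) = 101, q_L = (179 − 162) = 17, q_U = (206 − 162) = 44.
Total output Q = 162, so price P = 276 - 162 = 114.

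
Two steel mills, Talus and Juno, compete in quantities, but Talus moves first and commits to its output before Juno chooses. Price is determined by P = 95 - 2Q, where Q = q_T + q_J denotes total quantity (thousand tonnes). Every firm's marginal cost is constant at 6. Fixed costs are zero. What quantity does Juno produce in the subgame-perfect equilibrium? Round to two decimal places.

The follower Juno best-responds to any q_T: π_J = (95 - 2Q)q_J - 6q_J.
∂π_J/∂q_J = 89 - 2q_T - 4q_J = 0 gives the reaction function q_J = (89 - 2q_T)/4.
Talus substitutes q_J(q_T) into its own profit: π_T = q_T(95 - 2q_T - (89 - 2q_T)/2) - 6q_T = (101/2 - q_T)q_T - 6q_T.
Leader FOC: 89/2 - 2q_T = 0, so q_T = 89/4.
Then q_J = (89 - 2·(89/4))/4 = 89/8.

11.13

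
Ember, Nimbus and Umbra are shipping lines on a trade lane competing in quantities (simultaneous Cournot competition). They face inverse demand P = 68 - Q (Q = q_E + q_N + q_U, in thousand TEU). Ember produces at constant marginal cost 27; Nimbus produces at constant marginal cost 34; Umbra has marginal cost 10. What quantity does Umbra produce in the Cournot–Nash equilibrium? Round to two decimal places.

24.75

Ember's profit: π_E = (68 - Q)q_E - (27q_E). Setting ∂π_E/∂q_E = 0: 41 - 2q_E - (q_N + q_U) = 0.
Nimbus's profit: π_N = (68 - Q)q_N - (34q_N). Setting ∂π_N/∂q_N = 0: 34 - 2q_N - (q_E + q_U) = 0.
Umbra's first-order condition: 58 - 2q_U - (q_E + q_N) = 0.
Adding the 3 first-order conditions: 133 − 4Q = 0, so Q = 133/4.
Back-substituting: q_E = (41 − 133/4) = 31/4, q_N = (34 − 133/4) = 3/4, q_U = (58 − 133/4) = 99/4.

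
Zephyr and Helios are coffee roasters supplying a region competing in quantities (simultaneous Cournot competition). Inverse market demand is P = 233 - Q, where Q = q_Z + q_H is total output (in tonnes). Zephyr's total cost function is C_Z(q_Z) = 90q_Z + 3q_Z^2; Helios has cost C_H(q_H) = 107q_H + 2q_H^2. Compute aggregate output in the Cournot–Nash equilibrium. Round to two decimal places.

Zephyr's profit: π_Z = (233 - Q)q_Z - (90q_Z + 3q_Z²). Setting ∂π_Z/∂q_Z = 0: 143 - 8q_Z - (q_H) = 0.
Helios's first-order condition: 126 - 6q_H - (q_Z) = 0.
Rearranging gives the reaction functions q_Z = (143 - q_H)/8 and q_H = (126 - q_Z)/6.
Substituting one into the other gives q_Z = 732/47 and q_H = 865/47.
Total output Q = 732/47 + 865/47 = 1597/47.

33.98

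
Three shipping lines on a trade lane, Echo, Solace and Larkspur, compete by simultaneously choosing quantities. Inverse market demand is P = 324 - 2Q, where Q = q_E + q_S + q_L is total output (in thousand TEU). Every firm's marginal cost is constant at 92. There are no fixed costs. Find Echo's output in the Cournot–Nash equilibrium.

29

Each firm earns π_i = (324 - 2Q)q_i - 92q_i.
First-order condition (treating rivals' output as given): 232 - 4q_i - 2·Σ_{j≠i} q_j = 0.
With identical firms every q_j equals q_i, so Σ_{j≠i} q_j = 2q_i and 232 = 8q_i, giving q_i = 29.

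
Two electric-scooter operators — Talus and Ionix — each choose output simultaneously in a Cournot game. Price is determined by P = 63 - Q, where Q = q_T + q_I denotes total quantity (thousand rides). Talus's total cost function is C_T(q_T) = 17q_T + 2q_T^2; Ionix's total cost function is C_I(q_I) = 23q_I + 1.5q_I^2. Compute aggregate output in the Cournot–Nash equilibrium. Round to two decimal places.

13.24

Talus's profit: π_T = (63 - Q)q_T - (17q_T + 2q_T²). Setting ∂π_T/∂q_T = 0: 46 - 6q_T - (q_I) = 0.
Ionix's profit: π_I = (63 - Q)q_I - (23q_I + (3/2)q_I²). Setting ∂π_I/∂q_I = 0: 40 - 5q_I - (q_T) = 0.
So q_T = (46 - q_I)/6 and q_I = (40 - q_T)/5.
Solving the pair: q_T = 190/29, q_I = 194/29.
Total output Q = 190/29 + 194/29 = 384/29.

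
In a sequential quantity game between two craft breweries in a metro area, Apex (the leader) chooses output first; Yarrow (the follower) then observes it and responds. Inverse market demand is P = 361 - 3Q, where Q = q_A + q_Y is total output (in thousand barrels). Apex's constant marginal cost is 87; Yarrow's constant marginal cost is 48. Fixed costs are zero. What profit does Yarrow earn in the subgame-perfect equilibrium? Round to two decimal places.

The follower Yarrow best-responds to any q_A: π_Y = (361 - 3Q)q_Y - 48q_Y.
Setting the follower's marginal profit to zero, 313 - 3q_A - 6q_Y = 0, i.e. q_Y = (313 - 3q_A)/6.
The leader anticipates this reaction. Substituting into P = 361 - 3Q gives P = 409/2 - (3/2)q_A, so π_A = (409/2 - (3/2)q_A)q_A - 87q_A.
Maximising: ∂π_A/∂q_A = 235/2 - 3q_A = 0, giving q_A = 235/6.
Then q_Y = (313 - 3·(235/6))/6 = 391/12.
Price P = 361 - 3·(287/4) = 583/4.
Yarrow's profit: (583/4 - 48)·(391/12) = 3185.0208.

3185.02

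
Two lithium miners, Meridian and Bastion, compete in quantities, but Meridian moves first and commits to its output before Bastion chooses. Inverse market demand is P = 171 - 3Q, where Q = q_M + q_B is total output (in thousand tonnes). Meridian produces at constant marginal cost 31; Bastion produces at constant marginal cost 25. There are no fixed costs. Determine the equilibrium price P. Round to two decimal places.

64.50

The follower Bastion best-responds to any q_M: π_B = (171 - 3Q)q_B - 25q_B.
∂π_B/∂q_B = 146 - 3q_M - 6q_B = 0 gives the reaction function q_B = (146 - 3q_M)/6.
The leader anticipates this reaction. Substituting into P = 171 - 3Q gives P = 98 - (3/2)q_M, so π_M = (98 - (3/2)q_M)q_M - 31q_M.
The leader's first-order condition 67 - 3q_M = 0 yields q_M = 67/3.
Then q_B = (146 - 3·(67/3))/6 = 79/6.
Total output Q = 71/2, so price P = 171 - 3·(71/2) = 129/2.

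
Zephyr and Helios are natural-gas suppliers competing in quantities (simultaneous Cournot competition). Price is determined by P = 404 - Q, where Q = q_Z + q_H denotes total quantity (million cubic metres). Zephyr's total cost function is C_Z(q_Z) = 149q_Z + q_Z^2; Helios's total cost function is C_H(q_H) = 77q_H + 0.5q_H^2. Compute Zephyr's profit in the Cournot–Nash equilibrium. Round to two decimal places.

Zephyr's profit: π_Z = (404 - Q)q_Z - (149q_Z + q_Z²). Setting ∂π_Z/∂q_Z = 0: 255 - 4q_Z - (q_H) = 0.
Helios's profit: π_H = (404 - Q)q_H - (77q_H + (1/2)q_H²). Setting ∂π_H/∂q_H = 0: 327 - 3q_H - (q_Z) = 0.
Best responses: q_Z = (255 - q_H)/4, q_H = (327 - q_Z)/3.
Substituting one into the other gives q_Z = 438/11 and q_H = 1053/11.
Price P = 404 - 1491/11 = 268.4545.
Zephyr's profit: 268.4545·(438/11) - 149·(438/11) - (438/11)² = 3170.9752.

3170.98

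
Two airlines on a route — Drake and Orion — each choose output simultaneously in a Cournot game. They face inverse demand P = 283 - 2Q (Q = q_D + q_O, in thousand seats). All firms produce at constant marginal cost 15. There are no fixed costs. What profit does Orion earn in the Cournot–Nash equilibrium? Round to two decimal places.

A representative firm's profit is π_i = q_i(283 - 2Q) - 15q_i.
First-order condition (treating rivals' output as given): 268 - 4q_i - 2q_j = 0.
With identical firms every q_j equals q_i, so q_j = q_i and 268 = 6q_i, giving q_i = 134/3.
Price P = 283 - 2·(268/3) = 313/3.
Orion's profit: (313/3 - 15)·(134/3) = 3990.2222.

3990.22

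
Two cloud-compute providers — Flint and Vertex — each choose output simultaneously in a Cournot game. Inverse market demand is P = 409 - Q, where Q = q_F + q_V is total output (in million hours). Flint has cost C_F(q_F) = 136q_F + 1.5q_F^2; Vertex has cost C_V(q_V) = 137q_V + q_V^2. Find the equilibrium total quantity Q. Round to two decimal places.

100.37

Flint's profit: π_F = (409 - Q)q_F - (136q_F + (3/2)q_F²). Setting ∂π_F/∂q_F = 0: 273 - 5q_F - (q_V) = 0.
Vertex's profit: π_V = (409 - Q)q_V - (137q_V + q_V²). Setting ∂π_V/∂q_V = 0: 272 - 4q_V - (q_F) = 0.
So q_F = (273 - q_V)/5 and q_V = (272 - q_F)/4.
Substituting one into the other gives q_F = 820/19 and q_V = 1087/19.
Total output Q = 820/19 + 1087/19 = 1907/19.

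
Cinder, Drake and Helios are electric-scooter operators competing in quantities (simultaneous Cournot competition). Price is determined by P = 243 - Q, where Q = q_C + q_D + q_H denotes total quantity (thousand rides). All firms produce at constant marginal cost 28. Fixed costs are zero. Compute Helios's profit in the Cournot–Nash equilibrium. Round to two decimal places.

2889.06

A representative firm's profit is π_i = q_i(243 - Q) - 28q_i.
Setting ∂π_i/∂q_i = 0 with rivals' quantities fixed: 215 - 2q_i - Σ_{j≠i} q_j = 0.
With identical firms every q_j equals q_i, so Σ_{j≠i} q_j = 2q_i and 215 = 4q_i, giving q_i = 215/4.
Price P = 243 - 645/4 = 327/4.
Helios's profit: (327/4 - 28)·(215/4) = 2889.0625.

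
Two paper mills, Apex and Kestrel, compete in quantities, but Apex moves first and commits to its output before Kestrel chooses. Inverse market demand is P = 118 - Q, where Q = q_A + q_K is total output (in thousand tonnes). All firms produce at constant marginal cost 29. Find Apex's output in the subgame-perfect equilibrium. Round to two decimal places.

The follower Kestrel best-responds to any q_A: π_K = (118 - Q)q_K - 29q_K.
Setting the follower's marginal profit to zero, 89 - q_A - 2q_K = 0, i.e. q_K = (89 - q_A)/2.
The leader anticipates this reaction. Substituting into P = 118 - Q gives P = 147/2 - (1/2)q_A, so π_A = (147/2 - (1/2)q_A)q_A - 29q_A.
Maximising: ∂π_A/∂q_A = 89/2 - q_A = 0, giving q_A = 89/2.
Then q_K = (89 - 89/2)/2 = 89/4.

44.50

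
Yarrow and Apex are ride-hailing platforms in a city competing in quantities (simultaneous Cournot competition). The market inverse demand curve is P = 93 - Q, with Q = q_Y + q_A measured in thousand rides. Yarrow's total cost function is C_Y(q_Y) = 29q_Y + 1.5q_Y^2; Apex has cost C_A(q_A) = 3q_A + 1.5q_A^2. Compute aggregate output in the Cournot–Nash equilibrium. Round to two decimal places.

25.67

Yarrow's profit: π_Y = (93 - Q)q_Y - (29q_Y + (3/2)q_Y²). Setting ∂π_Y/∂q_Y = 0: 64 - 5q_Y - (q_A) = 0.
Apex's profit: π_A = (93 - Q)q_A - (3q_A + (3/2)q_A²). Setting ∂π_A/∂q_A = 0: 90 - 5q_A - (q_Y) = 0.
So q_Y = (64 - q_A)/5 and q_A = (90 - q_Y)/5.
Substituting one into the other gives q_Y = 115/12 and q_A = 193/12.
Total output Q = 115/12 + 193/12 = 77/3.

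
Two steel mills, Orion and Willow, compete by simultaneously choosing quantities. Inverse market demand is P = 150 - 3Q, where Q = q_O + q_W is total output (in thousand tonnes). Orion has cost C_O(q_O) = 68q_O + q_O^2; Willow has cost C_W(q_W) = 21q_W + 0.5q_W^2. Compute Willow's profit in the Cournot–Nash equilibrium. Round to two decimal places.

Orion's profit: π_O = (150 - 3Q)q_O - (68q_O + q_O²). Setting ∂π_O/∂q_O = 0: 82 - 8q_O - 3(q_W) = 0.
Willow's first-order condition: 129 - 7q_W - 3(q_O) = 0.
So q_O = (82 - 3q_W)/8 and q_W = (129 - 3q_O)/7.
Solving the pair: q_O = 187/47, q_W = 786/47.
Price P = 150 - 3·(973/47) = 87.8936.
Willow's profit: 87.8936·(786/47) - 21·(786/47) - (1/2)(786/47)² = 978.8529.

978.85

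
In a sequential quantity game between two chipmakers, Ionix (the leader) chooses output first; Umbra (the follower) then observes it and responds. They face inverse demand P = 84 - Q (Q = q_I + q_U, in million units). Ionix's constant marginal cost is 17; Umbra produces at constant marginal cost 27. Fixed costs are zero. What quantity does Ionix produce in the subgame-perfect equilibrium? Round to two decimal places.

38.50

Solve by backward induction. Given q_I, the follower Umbra maximises π_U = (84 - q_I - q_U)q_U - 27q_U.
∂π_U/∂q_U = 57 - q_I - 2q_U = 0 gives the reaction function q_U = (57 - q_I)/2.
The leader anticipates this reaction. Substituting into P = 84 - Q gives P = 111/2 - (1/2)q_I, so π_I = (111/2 - (1/2)q_I)q_I - 17q_I.
The leader's first-order condition 77/2 - q_I = 0 yields q_I = 77/2.
Then q_U = (57 - 77/2)/2 = 37/4.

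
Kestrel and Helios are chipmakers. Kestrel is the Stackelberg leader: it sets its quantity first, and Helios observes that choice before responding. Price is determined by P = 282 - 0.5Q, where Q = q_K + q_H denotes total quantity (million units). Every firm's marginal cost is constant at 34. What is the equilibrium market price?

The follower Helios best-responds to any q_K: π_H = (282 - 0.5Q)q_H - 34q_H.
Follower FOC: 248 - (1/2)q_K - q_H = 0, so q_H(q_K) = (248 - (1/2)q_K).
The leader anticipates this reaction. Substituting into P = 282 - 0.5Q gives P = 158 - (1/4)q_K, so π_K = (158 - (1/4)q_K)q_K - 34q_K.
Maximising: ∂π_K/∂q_K = 124 - (1/2)q_K = 0, giving q_K = 248.
Then q_H = (248 - (1/2)·248) = 124.
Total output Q = 372, so price P = 282 - (1/2)·372 = 96.

96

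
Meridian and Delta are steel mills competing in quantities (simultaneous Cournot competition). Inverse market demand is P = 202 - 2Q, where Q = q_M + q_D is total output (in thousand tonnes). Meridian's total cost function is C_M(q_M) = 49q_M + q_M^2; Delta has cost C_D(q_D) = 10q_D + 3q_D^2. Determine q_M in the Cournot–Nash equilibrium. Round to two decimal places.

Meridian's profit: π_M = (202 - 2Q)q_M - (49q_M + q_M²). Setting ∂π_M/∂q_M = 0: 153 - 6q_M - 2(q_D) = 0.
Delta's first-order condition: 192 - 10q_D - 2(q_M) = 0.
Best responses: q_M = (153 - 2q_D)/6, q_D = (192 - 2q_M)/10.
Substituting one into the other gives q_M = 573/28 and q_D = 423/28.

20.46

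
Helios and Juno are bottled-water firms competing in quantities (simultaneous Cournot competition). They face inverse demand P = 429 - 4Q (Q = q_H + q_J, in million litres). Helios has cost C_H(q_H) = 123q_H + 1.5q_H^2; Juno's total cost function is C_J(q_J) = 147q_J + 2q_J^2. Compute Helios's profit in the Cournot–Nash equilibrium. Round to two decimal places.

2645.34

Helios's profit: π_H = (429 - 4Q)q_H - (123q_H + (3/2)q_H²). Setting ∂π_H/∂q_H = 0: 306 - 11q_H - 4(q_J) = 0.
Juno's profit: π_J = (429 - 4Q)q_J - (147q_J + 2q_J²). Setting ∂π_J/∂q_J = 0: 282 - 12q_J - 4(q_H) = 0.
So q_H = (306 - 4q_J)/11 and q_J = (282 - 4q_H)/12.
Solving the pair: q_H = 636/29, q_J = 939/58.
Price P = 429 - 4·38.1207 = 276.5172.
Helios's profit: 276.5172·(636/29) - 123·(636/29) - (3/2)(636/29)² = 2645.3365.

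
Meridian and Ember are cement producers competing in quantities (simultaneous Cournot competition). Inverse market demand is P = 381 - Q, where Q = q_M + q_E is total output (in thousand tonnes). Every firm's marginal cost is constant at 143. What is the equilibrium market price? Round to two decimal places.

Each firm earns π_i = (381 - Q)q_i - 143q_i.
Setting ∂π_i/∂q_i = 0 with rivals' quantities fixed: 238 - 2q_i - q_j = 0.
With identical firms every q_j equals q_i, so q_j = q_i and 238 = 3q_i, giving q_i = 238/3.
Total output Q = 476/3, so price P = 381 - 476/3 = 667/3.

222.33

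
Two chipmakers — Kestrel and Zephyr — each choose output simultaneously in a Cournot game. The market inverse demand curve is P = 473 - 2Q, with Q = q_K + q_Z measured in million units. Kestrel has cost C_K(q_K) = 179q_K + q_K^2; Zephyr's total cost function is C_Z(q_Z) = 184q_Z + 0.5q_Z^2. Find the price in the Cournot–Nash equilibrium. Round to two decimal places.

Kestrel's profit: π_K = (473 - 2Q)q_K - (179q_K + q_K²). Setting ∂π_K/∂q_K = 0: 294 - 6q_K - 2(q_Z) = 0.
Zephyr's profit: π_Z = (473 - 2Q)q_Z - (184q_Z + (1/2)q_Z²). Setting ∂π_Z/∂q_Z = 0: 289 - 5q_Z - 2(q_K) = 0.
Rearranging gives the reaction functions q_K = (294 - 2q_Z)/6 and q_Z = (289 - 2q_K)/5.
Solving the pair: q_K = 446/13, q_Z = 573/13.
Total output Q = 1019/13, so price P = 473 - 2·(1019/13) = 316.2308.

316.23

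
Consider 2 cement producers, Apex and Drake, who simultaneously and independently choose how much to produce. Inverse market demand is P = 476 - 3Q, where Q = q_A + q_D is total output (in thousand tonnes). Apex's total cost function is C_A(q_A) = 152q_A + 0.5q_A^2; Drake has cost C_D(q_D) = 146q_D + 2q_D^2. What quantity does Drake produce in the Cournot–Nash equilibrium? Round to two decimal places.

Apex's profit: π_A = (476 - 3Q)q_A - (152q_A + (1/2)q_A²). Setting ∂π_A/∂q_A = 0: 324 - 7q_A - 3(q_D) = 0.
Drake's profit: π_D = (476 - 3Q)q_D - (146q_D + 2q_D²). Setting ∂π_D/∂q_D = 0: 330 - 10q_D - 3(q_A) = 0.
So q_A = (324 - 3q_D)/7 and q_D = (330 - 3q_A)/10.
Solving the pair: q_A = 36.8852, q_D = 1338/61.

21.93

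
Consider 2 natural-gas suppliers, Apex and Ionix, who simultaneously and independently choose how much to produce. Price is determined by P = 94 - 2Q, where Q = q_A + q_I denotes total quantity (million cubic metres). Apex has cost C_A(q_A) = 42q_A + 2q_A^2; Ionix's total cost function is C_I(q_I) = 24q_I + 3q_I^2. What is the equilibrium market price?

72

Apex's profit: π_A = (94 - 2Q)q_A - (42q_A + 2q_A²). Setting ∂π_A/∂q_A = 0: 52 - 8q_A - 2(q_I) = 0.
Ionix's first-order condition: 70 - 10q_I - 2(q_A) = 0.
So q_A = (52 - 2q_I)/8 and q_I = (70 - 2q_A)/10.
Solving the pair: q_A = 5, q_I = 6.
Total output Q = 11, so price P = 94 - 2·11 = 72.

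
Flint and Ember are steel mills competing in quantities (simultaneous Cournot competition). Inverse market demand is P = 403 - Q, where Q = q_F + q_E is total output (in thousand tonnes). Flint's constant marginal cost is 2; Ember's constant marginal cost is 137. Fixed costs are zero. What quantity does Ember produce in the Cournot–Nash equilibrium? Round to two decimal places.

Flint's profit: π_F = (403 - Q)q_F - (2q_F). Setting ∂π_F/∂q_F = 0: 401 - 2q_F - (q_E) = 0.
Ember's first-order condition: 266 - 2q_E - (q_F) = 0.
Rearranging gives the reaction functions q_F = (401 - q_E)/2 and q_E = (266 - q_F)/2.
Substituting one into the other gives q_F = 536/3 and q_E = 131/3.

43.67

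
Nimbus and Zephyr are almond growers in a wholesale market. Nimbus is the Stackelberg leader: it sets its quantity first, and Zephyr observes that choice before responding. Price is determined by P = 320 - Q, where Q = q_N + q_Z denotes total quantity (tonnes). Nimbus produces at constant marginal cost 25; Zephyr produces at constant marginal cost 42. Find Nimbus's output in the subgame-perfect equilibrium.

156

The follower Zephyr best-responds to any q_N: π_Z = (320 - Q)q_Z - 42q_Z.
Follower FOC: 278 - q_N - 2q_Z = 0, so q_Z(q_N) = (278 - q_N)/2.
The leader anticipates this reaction. Substituting into P = 320 - Q gives P = 181 - (1/2)q_N, so π_N = (181 - (1/2)q_N)q_N - 25q_N.
Maximising: ∂π_N/∂q_N = 156 - q_N = 0, giving q_N = 156.
Then q_Z = (278 - 156)/2 = 61.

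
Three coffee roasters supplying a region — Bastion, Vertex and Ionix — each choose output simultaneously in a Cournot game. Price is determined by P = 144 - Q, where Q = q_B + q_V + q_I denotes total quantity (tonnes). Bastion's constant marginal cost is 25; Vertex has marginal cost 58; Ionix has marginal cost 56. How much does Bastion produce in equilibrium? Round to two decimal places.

45.75

Bastion's profit: π_B = (144 - Q)q_B - (25q_B). Setting ∂π_B/∂q_B = 0: 119 - 2q_B - (q_V + q_I) = 0.
Vertex's profit: π_V = (144 - Q)q_V - (58q_V). Setting ∂π_V/∂q_V = 0: 86 - 2q_V - (q_B + q_I) = 0.
Ionix's profit: π_I = (144 - Q)q_I - (56q_I). Setting ∂π_I/∂q_I = 0: 88 - 2q_I - (q_B + q_V) = 0.
Adding the 3 conditions: 293 − 2Q − 2Q = 0, i.e. Q = 293/4.
Back-substituting: q_B = (119 − 293/4) = 183/4, q_V = (86 − 293/4) = 51/4, q_I = (88 − 293/4) = 59/4.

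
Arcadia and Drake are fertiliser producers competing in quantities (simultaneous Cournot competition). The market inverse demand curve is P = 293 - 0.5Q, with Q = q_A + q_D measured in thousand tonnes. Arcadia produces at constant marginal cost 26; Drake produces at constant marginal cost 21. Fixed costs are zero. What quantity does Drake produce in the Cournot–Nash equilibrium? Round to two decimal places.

Arcadia's profit: π_A = (293 - 0.5Q)q_A - (26q_A). Setting ∂π_A/∂q_A = 0: 267 - q_A - (1/2)(q_D) = 0.
Drake's profit: π_D = (293 - 0.5Q)q_D - (21q_D). Setting ∂π_D/∂q_D = 0: 272 - q_D - (1/2)(q_A) = 0.
Rearranging gives the reaction functions q_A = (267 - (1/2)q_D) and q_D = (272 - (1/2)q_A).
Substituting one into the other gives q_A = 524/3 and q_D = 554/3.

184.67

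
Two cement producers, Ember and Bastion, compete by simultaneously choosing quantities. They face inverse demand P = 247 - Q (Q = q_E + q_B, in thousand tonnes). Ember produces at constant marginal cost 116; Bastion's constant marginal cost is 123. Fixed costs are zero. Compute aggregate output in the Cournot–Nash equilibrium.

85

Ember's profit: π_E = (247 - Q)q_E - (116q_E). Setting ∂π_E/∂q_E = 0: 131 - 2q_E - (q_B) = 0.
Bastion's profit: π_B = (247 - Q)q_B - (123q_B). Setting ∂π_B/∂q_B = 0: 124 - 2q_B - (q_E) = 0.
Best responses: q_E = (131 - q_B)/2, q_B = (124 - q_E)/2.
Substituting one into the other gives q_E = 46 and q_B = 39.
Total output Q = 46 + 39 = 85.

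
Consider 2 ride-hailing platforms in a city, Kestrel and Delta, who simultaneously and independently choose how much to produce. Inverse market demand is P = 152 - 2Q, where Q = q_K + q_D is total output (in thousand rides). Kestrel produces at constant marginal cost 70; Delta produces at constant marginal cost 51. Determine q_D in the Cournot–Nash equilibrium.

20

Kestrel's profit: π_K = (152 - 2Q)q_K - (70q_K). Setting ∂π_K/∂q_K = 0: 82 - 4q_K - 2(q_D) = 0.
Delta's first-order condition: 101 - 4q_D - 2(q_K) = 0.
Rearranging gives the reaction functions q_K = (82 - 2q_D)/4 and q_D = (101 - 2q_K)/4.
Solving the pair: q_K = 21/2, q_D = 20.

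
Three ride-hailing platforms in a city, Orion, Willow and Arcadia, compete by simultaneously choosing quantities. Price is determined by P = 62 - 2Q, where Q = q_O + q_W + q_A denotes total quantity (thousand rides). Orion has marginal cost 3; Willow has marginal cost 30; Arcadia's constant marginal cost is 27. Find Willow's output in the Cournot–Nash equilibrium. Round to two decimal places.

0.25

Orion's profit: π_O = (62 - 2Q)q_O - (3q_O). Setting ∂π_O/∂q_O = 0: 59 - 4q_O - 2(q_W + q_A) = 0.
Willow's profit: π_W = (62 - 2Q)q_W - (30q_W). Setting ∂π_W/∂q_W = 0: 32 - 4q_W - 2(q_O + q_A) = 0.
Arcadia's first-order condition: 35 - 4q_A - 2(q_O + q_W) = 0.
Adding the 3 conditions: 126 − 4Q − 4Q = 0, i.e. Q = 63/4.
Back-substituting: q_O = (59 − 63/2)/2 = 55/4, q_W = (32 − 63/2)/2 = 1/4, q_A = (35 − 63/2)/2 = 7/4.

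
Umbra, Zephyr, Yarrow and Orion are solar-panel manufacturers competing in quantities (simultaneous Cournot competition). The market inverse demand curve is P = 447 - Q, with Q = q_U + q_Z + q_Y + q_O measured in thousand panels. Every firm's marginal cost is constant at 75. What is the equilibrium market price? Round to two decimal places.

149.40

A representative firm's profit is π_i = q_i(447 - Q) - 75q_i.
Setting ∂π_i/∂q_i = 0 with rivals' quantities fixed: 372 - 2q_i - Σ_{j≠i} q_j = 0.
With identical firms every q_j equals q_i, so Σ_{j≠i} q_j = 3q_i and 372 = 5q_i, giving q_i = 372/5.
Total output Q = 1488/5, so price P = 447 - 1488/5 = 747/5.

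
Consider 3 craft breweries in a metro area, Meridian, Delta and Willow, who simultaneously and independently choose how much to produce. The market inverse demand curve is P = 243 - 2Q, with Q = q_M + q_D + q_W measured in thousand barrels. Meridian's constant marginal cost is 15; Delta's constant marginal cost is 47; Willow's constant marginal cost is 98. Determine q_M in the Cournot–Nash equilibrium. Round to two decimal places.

42.88

Meridian's profit: π_M = (243 - 2Q)q_M - (15q_M). Setting ∂π_M/∂q_M = 0: 228 - 4q_M - 2(q_D + q_W) = 0.
Delta's profit: π_D = (243 - 2Q)q_D - (47q_D). Setting ∂π_D/∂q_D = 0: 196 - 4q_D - 2(q_M + q_W) = 0.
Willow's first-order condition: 145 - 4q_W - 2(q_M + q_D) = 0.
Summing all 3 equations gives 569 − 8Q = 0, hence Q = 569/8.
Back-substituting: q_M = (228 − 569/4)/2 = 343/8, q_D = (196 − 569/4)/2 = 215/8, q_W = (145 − 569/4)/2 = 11/8.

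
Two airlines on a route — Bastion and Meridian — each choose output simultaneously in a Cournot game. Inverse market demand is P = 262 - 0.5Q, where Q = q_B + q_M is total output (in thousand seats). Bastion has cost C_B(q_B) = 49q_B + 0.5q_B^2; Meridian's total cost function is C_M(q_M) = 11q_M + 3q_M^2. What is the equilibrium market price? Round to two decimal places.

Bastion's profit: π_B = (262 - 0.5Q)q_B - (49q_B + (1/2)q_B²). Setting ∂π_B/∂q_B = 0: 213 - 2q_B - (1/2)(q_M) = 0.
Meridian's profit: π_M = (262 - 0.5Q)q_M - (11q_M + 3q_M²). Setting ∂π_M/∂q_M = 0: 251 - 7q_M - (1/2)(q_B) = 0.
Rearranging gives the reaction functions q_B = (213 - (1/2)q_M)/2 and q_M = (251 - (1/2)q_B)/7.
Substituting one into the other gives q_B = 99.3091 and q_M = 1582/55.
Total output Q = 128.0727, so price P = 262 - (1/2)·128.0727 = 197.9636.

197.96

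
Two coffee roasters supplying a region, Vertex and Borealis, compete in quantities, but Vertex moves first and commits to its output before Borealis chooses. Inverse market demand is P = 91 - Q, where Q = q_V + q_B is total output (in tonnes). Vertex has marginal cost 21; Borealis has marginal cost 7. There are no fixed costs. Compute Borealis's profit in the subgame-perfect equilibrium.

784

The follower Borealis best-responds to any q_V: π_B = (91 - Q)q_B - 7q_B.
∂π_B/∂q_B = 84 - q_V - 2q_B = 0 gives the reaction function q_B = (84 - q_V)/2.
Vertex substitutes q_B(q_V) into its own profit: π_V = q_V(91 - q_V - (84 - q_V)/2) - 21q_V = (49 - (1/2)q_V)q_V - 21q_V.
Maximising: ∂π_V/∂q_V = 28 - q_V = 0, giving q_V = 28.
Then q_B = (84 - 28)/2 = 28.
Price P = 91 - 56 = 35.
Borealis's profit: (35 - 7)·28 = 784.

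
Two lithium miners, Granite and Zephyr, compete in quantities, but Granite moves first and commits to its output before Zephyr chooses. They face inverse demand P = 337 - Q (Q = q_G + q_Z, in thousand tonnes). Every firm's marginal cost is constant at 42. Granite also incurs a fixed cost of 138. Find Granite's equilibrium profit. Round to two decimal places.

The follower Zephyr best-responds to any q_G: π_Z = (337 - Q)q_Z - 42q_Z.
Setting the follower's marginal profit to zero, 295 - q_G - 2q_Z = 0, i.e. q_Z = (295 - q_G)/2.
The leader anticipates this reaction. Substituting into P = 337 - Q gives P = 379/2 - (1/2)q_G, so π_G = (379/2 - (1/2)q_G)q_G - 42q_G.
Maximising: ∂π_G/∂q_G = 295/2 - q_G = 0, giving q_G = 295/2.
Then q_Z = (295 - 295/2)/2 = 295/4.
Price P = 337 - 885/4 = 463/4.
Granite's profit: (463/4 - 42)·(295/2) - 138 = 10740.1250.

10740.13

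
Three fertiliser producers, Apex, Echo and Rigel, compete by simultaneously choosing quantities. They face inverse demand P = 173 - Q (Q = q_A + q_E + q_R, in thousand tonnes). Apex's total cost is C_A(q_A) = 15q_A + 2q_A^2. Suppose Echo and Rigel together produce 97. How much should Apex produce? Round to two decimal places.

With rivals' combined output fixed at 97, Apex's profit is π_A = (173 - 97 - q_A)q_A - (15q_A + 2q_A²) = (76 - q_A)q_A - (15q_A + 2q_A²).
∂π_A/∂q_A = 61 - 6q_A = 0, so q_A = 61/6.

10.17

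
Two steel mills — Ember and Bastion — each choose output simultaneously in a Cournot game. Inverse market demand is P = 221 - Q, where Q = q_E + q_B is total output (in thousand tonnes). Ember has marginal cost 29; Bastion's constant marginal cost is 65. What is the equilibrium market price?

Ember's profit: π_E = (221 - Q)q_E - (29q_E). Setting ∂π_E/∂q_E = 0: 192 - 2q_E - (q_B) = 0.
Bastion's first-order condition: 156 - 2q_B - (q_E) = 0.
Rearranging gives the reaction functions q_E = (192 - q_B)/2 and q_B = (156 - q_E)/2.
Substituting one into the other gives q_E = 76 and q_B = 40.
Total output Q = 116, so price P = 221 - 116 = 105.

105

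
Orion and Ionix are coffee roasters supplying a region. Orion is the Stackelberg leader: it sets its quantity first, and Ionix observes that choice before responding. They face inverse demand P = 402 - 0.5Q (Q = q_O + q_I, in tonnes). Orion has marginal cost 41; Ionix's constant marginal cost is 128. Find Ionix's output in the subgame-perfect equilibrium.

50

Solve by backward induction. Given q_O, the follower Ionix maximises π_I = (402 - (1/2)q_O - (1/2)q_I)q_I - 128q_I.
∂π_I/∂q_I = 274 - (1/2)q_O - q_I = 0 gives the reaction function q_I = (274 - (1/2)q_O).
The leader anticipates this reaction. Substituting into P = 402 - 0.5Q gives P = 265 - (1/4)q_O, so π_O = (265 - (1/4)q_O)q_O - 41q_O.
The leader's first-order condition 224 - (1/2)q_O = 0 yields q_O = 448.
Then q_I = (274 - (1/2)·448) = 50.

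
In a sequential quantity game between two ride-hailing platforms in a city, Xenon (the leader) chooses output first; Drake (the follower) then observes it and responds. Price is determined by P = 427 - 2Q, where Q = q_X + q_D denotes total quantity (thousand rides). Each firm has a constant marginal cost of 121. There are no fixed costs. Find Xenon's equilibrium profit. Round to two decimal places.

Solve by backward induction. Given q_X, the follower Drake maximises π_D = (427 - 2q_X - 2q_D)q_D - 121q_D.
Setting the follower's marginal profit to zero, 306 - 2q_X - 4q_D = 0, i.e. q_D = (306 - 2q_X)/4.
The leader anticipates this reaction. Substituting into P = 427 - 2Q gives P = 274 - q_X, so π_X = (274 - q_X)q_X - 121q_X.
The leader's first-order condition 153 - 2q_X = 0 yields q_X = 153/2.
Then q_D = (306 - 2·(153/2))/4 = 153/4.
Price P = 427 - 2·(459/4) = 395/2.
Xenon's profit: (395/2 - 121)·(153/2) = 5852.2500.

5852.25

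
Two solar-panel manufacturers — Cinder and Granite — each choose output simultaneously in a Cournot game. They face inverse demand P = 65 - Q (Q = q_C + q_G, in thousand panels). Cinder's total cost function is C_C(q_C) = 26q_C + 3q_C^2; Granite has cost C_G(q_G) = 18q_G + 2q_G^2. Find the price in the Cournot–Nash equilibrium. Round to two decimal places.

53.85

Cinder's profit: π_C = (65 - Q)q_C - (26q_C + 3q_C²). Setting ∂π_C/∂q_C = 0: 39 - 8q_C - (q_G) = 0.
Granite's first-order condition: 47 - 6q_G - (q_C) = 0.
So q_C = (39 - q_G)/8 and q_G = (47 - q_C)/6.
Substituting one into the other gives q_C = 187/47 and q_G = 337/47.
Total output Q = 524/47, so price P = 65 - 524/47 = 53.8511.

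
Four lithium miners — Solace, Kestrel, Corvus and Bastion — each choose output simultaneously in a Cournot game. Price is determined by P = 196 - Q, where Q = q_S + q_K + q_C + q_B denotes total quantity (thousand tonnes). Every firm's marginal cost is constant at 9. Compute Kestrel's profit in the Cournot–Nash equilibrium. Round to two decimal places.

1398.76

Each firm earns π_i = (196 - Q)q_i - 9q_i.
Setting ∂π_i/∂q_i = 0 with rivals' quantities fixed: 187 - 2q_i - Σ_{j≠i} q_j = 0.
With identical firms every q_j equals q_i, so Σ_{j≠i} q_j = 3q_i and 187 = 5q_i, giving q_i = 187/5.
Price P = 196 - 748/5 = 232/5.
Kestrel's profit: (232/5 - 9)·(187/5) = 1398.7600.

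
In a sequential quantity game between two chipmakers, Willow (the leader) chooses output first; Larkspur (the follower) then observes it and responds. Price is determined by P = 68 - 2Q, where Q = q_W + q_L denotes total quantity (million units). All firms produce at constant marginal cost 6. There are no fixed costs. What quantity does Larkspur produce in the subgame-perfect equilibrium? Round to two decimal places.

7.75

Solve by backward induction. Given q_W, the follower Larkspur maximises π_L = (68 - 2q_W - 2q_L)q_L - 6q_L.
Follower FOC: 62 - 2q_W - 4q_L = 0, so q_L(q_W) = (62 - 2q_W)/4.
The leader anticipates this reaction. Substituting into P = 68 - 2Q gives P = 37 - q_W, so π_W = (37 - q_W)q_W - 6q_W.
The leader's first-order condition 31 - 2q_W = 0 yields q_W = 31/2.
Then q_L = (62 - 2·(31/2))/4 = 31/4.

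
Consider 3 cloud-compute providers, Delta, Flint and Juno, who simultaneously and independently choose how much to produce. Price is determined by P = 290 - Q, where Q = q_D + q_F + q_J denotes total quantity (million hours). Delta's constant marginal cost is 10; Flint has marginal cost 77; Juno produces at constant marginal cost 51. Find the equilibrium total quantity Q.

183

Delta's profit: π_D = (290 - Q)q_D - (10q_D). Setting ∂π_D/∂q_D = 0: 280 - 2q_D - (q_F + q_J) = 0.
Flint's first-order condition: 213 - 2q_F - (q_D + q_J) = 0.
Juno's profit: π_J = (290 - Q)q_J - (51q_J). Setting ∂π_J/∂q_J = 0: 239 - 2q_J - (q_D + q_F) = 0.
Summing all 3 equations gives 732 − 4Q = 0, hence Q = 183.
Back-substituting: q_D = (280 − 183) = 97, q_F = (213 − 183) = 30, q_J = (239 − 183) = 56.
Total output Q = 97 + 30 + 56 = 183.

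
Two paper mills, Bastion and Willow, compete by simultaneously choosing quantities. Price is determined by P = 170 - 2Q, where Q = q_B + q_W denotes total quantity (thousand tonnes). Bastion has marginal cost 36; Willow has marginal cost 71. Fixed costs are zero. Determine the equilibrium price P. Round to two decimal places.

Bastion's profit: π_B = (170 - 2Q)q_B - (36q_B). Setting ∂π_B/∂q_B = 0: 134 - 4q_B - 2(q_W) = 0.
Willow's profit: π_W = (170 - 2Q)q_W - (71q_W). Setting ∂π_W/∂q_W = 0: 99 - 4q_W - 2(q_B) = 0.
Best responses: q_B = (134 - 2q_W)/4, q_W = (99 - 2q_B)/4.
Solving the pair: q_B = 169/6, q_W = 32/3.
Total output Q = 233/6, so price P = 170 - 2·(233/6) = 277/3.

92.33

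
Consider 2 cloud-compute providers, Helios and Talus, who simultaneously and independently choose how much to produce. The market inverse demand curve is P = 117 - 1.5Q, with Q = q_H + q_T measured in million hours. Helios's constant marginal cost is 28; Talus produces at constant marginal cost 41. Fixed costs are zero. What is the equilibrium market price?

62

Helios's profit: π_H = (117 - 1.5Q)q_H - (28q_H). Setting ∂π_H/∂q_H = 0: 89 - 3q_H - (3/2)(q_T) = 0.
Talus's profit: π_T = (117 - 1.5Q)q_T - (41q_T). Setting ∂π_T/∂q_T = 0: 76 - 3q_T - (3/2)(q_H) = 0.
So q_H = (89 - (3/2)q_T)/3 and q_T = (76 - (3/2)q_H)/3.
Solving the pair: q_H = 68/3, q_T = 14.
Total output Q = 110/3, so price P = 117 - (3/2)·(110/3) = 62.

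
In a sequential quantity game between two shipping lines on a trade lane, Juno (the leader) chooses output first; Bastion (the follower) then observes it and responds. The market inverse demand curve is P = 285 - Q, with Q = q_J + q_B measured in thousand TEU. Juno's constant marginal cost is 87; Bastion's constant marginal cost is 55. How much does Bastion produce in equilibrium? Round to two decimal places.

73.50

The follower Bastion best-responds to any q_J: π_B = (285 - Q)q_B - 55q_B.
∂π_B/∂q_B = 230 - q_J - 2q_B = 0 gives the reaction function q_B = (230 - q_J)/2.
The leader anticipates this reaction. Substituting into P = 285 - Q gives P = 170 - (1/2)q_J, so π_J = (170 - (1/2)q_J)q_J - 87q_J.
Leader FOC: 83 - q_J = 0, so q_J = 83.
Then q_B = (230 - 83)/2 = 147/2.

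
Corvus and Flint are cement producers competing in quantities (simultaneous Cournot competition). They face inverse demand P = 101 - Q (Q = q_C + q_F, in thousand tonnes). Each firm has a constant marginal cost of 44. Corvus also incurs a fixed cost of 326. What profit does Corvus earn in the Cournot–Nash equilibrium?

35

Each firm earns π_i = (101 - Q)q_i - 44q_i.
First-order condition (treating rivals' output as given): 57 - 2q_i - q_j = 0.
By symmetry each firm produces the same amount; substituting q_j = q_i yields q_i = 57/3 = 19.
Price P = 101 - 38 = 63.
Corvus's profit: (63 - 44)·19 - 326 = 35.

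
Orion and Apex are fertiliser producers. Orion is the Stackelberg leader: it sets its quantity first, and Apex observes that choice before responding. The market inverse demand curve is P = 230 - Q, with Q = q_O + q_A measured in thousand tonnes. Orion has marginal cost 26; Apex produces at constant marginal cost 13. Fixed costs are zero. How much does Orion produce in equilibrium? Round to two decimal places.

The follower Apex best-responds to any q_O: π_A = (230 - Q)q_A - 13q_A.
∂π_A/∂q_A = 217 - q_O - 2q_A = 0 gives the reaction function q_A = (217 - q_O)/2.
The leader anticipates this reaction. Substituting into P = 230 - Q gives P = 243/2 - (1/2)q_O, so π_O = (243/2 - (1/2)q_O)q_O - 26q_O.
Leader FOC: 191/2 - q_O = 0, so q_O = 191/2.
Then q_A = (217 - 191/2)/2 = 243/4.

95.50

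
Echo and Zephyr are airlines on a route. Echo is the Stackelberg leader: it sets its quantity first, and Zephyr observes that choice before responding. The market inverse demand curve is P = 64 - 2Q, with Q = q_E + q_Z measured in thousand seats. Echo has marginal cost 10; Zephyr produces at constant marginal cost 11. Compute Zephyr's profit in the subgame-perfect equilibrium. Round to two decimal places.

81.28

Solve by backward induction. Given q_E, the follower Zephyr maximises π_Z = (64 - 2q_E - 2q_Z)q_Z - 11q_Z.
Follower FOC: 53 - 2q_E - 4q_Z = 0, so q_Z(q_E) = (53 - 2q_E)/4.
Echo substitutes q_Z(q_E) into its own profit: π_E = q_E(64 - 2q_E - (53 - 2q_E)/2) - 10q_E = (75/2 - q_E)q_E - 10q_E.
Leader FOC: 55/2 - 2q_E = 0, so q_E = 55/4.
Then q_Z = (53 - 2·(55/4))/4 = 51/8.
Price P = 64 - 2·(161/8) = 95/4.
Zephyr's profit: (95/4 - 11)·(51/8) = 81.2813.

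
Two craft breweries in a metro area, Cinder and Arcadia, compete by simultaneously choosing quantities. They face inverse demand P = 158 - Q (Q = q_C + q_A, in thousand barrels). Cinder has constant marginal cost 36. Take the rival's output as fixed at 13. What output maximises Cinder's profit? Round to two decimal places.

54.50

With the rival's output fixed at 13, Cinder's profit is π_C = (158 - 13 - q_C)q_C - (36q_C) = (145 - q_C)q_C - (36q_C).
∂π_C/∂q_C = 109 - 2q_C = 0, so q_C = 109/2.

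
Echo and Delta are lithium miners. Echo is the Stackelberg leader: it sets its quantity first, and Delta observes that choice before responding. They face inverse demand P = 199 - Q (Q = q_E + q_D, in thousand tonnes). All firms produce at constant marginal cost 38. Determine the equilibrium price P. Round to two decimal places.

The follower Delta best-responds to any q_E: π_D = (199 - Q)q_D - 38q_D.
∂π_D/∂q_D = 161 - q_E - 2q_D = 0 gives the reaction function q_D = (161 - q_E)/2.
The leader anticipates this reaction. Substituting into P = 199 - Q gives P = 237/2 - (1/2)q_E, so π_E = (237/2 - (1/2)q_E)q_E - 38q_E.
Leader FOC: 161/2 - q_E = 0, so q_E = 161/2.
Then q_D = (161 - 161/2)/2 = 161/4.
Total output Q = 483/4, so price P = 199 - 483/4 = 313/4.

78.25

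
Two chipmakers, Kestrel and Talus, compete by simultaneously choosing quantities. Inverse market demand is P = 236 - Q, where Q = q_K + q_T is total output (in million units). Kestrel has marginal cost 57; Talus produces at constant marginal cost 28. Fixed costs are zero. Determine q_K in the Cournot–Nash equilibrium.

Kestrel's profit: π_K = (236 - Q)q_K - (57q_K). Setting ∂π_K/∂q_K = 0: 179 - 2q_K - (q_T) = 0.
Talus's first-order condition: 208 - 2q_T - (q_K) = 0.
Best responses: q_K = (179 - q_T)/2, q_T = (208 - q_K)/2.
Substituting one into the other gives q_K = 50 and q_T = 79.

50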